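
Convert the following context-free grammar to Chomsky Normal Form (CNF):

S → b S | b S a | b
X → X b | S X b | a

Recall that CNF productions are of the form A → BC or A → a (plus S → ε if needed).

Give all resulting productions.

TB → b; TA → a; S → b; X → a; S → TB S; S → TB X0; X0 → S TA; X → X TB; X → S X1; X1 → X TB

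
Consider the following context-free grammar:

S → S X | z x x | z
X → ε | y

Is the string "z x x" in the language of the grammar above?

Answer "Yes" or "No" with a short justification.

Yes - a valid derivation exists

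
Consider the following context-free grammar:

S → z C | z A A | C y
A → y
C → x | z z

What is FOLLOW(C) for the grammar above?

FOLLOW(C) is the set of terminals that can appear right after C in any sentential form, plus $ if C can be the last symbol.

We compute FOLLOW(C) using the standard algorithm.
FOLLOW(S) starts with {$}.
FIRST(A) = {y}
FIRST(C) = {x, z}
FIRST(S) = {x, z}
FOLLOW(A) = {$, y}
FOLLOW(C) = {$, y}
FOLLOW(S) = {$}
Therefore, FOLLOW(C) = {$, y}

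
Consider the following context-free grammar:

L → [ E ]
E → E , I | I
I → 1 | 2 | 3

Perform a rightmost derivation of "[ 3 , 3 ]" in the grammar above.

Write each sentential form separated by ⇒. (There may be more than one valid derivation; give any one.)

L ⇒ [ E ] ⇒ [ E , I ] ⇒ [ E , 3 ] ⇒ [ I , 3 ] ⇒ [ 3 , 3 ]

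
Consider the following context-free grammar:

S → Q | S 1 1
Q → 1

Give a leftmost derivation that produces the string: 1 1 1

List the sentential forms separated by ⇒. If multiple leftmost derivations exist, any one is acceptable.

S ⇒ S 1 1 ⇒ Q 1 1 ⇒ 1 1 1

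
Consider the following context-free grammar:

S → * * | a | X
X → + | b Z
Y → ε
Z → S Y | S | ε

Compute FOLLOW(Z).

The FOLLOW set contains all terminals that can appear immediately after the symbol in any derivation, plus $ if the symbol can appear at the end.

We compute FOLLOW(Z) using the standard algorithm.
FOLLOW(S) starts with {$}.
FIRST(S) = {*, +, a, b}
FIRST(X) = {+, b}
FIRST(Y) = {ε}
FIRST(Z) = {*, +, a, b, ε}
FOLLOW(S) = {$}
FOLLOW(X) = {$}
FOLLOW(Y) = {$}
FOLLOW(Z) = {$}
Therefore, FOLLOW(Z) = {$}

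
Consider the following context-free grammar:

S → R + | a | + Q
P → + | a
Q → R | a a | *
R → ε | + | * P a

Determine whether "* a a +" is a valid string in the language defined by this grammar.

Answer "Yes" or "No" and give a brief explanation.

Yes - a valid derivation exists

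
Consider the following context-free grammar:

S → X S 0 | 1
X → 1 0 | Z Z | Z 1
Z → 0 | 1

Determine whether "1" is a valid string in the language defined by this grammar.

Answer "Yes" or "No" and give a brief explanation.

Yes - a valid derivation exists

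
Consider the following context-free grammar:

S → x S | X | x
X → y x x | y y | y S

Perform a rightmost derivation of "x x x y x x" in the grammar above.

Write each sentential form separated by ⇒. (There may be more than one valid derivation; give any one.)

S ⇒ x S ⇒ x x S ⇒ x x x S ⇒ x x x X ⇒ x x x y x x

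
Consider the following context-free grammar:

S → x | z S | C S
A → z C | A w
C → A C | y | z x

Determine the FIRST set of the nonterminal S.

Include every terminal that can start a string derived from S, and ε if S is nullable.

We compute FIRST(S) using the standard algorithm.
FIRST(A) = {z}
FIRST(C) = {y, z}
FIRST(S) = {x, y, z}
Therefore, FIRST(S) = {x, y, z}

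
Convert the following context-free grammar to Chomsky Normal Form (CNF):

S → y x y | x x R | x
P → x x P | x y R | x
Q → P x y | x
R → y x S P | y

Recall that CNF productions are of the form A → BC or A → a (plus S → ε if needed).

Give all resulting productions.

TY → y; TX → x; S → x; P → x; Q → x; R → y; S → TY X0; X0 → TX TY; S → TX X1; X1 → TX R; P → TX X2; X2 → TX P; P → TX X3; X3 → TY R; Q → P X4; X4 → TX TY; R → TY X5; X5 → TX X6; X6 → S P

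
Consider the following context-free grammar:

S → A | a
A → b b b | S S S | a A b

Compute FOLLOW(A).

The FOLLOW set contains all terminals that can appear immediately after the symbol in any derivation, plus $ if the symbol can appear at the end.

We compute FOLLOW(A) using the standard algorithm.
FOLLOW(S) starts with {$}.
FIRST(A) = {a, b}
FIRST(S) = {a, b}
FOLLOW(A) = {$, a, b}
FOLLOW(S) = {$, a, b}
Therefore, FOLLOW(A) = {$, a, b}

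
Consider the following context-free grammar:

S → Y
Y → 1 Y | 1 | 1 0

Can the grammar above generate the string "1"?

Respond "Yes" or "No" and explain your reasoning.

Yes - a valid derivation exists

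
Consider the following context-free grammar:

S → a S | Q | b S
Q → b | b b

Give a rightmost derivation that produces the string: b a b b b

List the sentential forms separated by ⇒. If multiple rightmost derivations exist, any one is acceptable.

S ⇒ b S ⇒ b a S ⇒ b a b S ⇒ b a b Q ⇒ b a b b b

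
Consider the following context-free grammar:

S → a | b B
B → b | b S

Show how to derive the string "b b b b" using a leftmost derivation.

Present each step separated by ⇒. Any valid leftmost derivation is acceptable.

S ⇒ b B ⇒ b b S ⇒ b b b B ⇒ b b b b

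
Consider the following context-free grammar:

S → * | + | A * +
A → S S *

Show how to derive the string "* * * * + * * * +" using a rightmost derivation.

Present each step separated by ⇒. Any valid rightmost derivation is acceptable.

S ⇒ A * + ⇒ S S * * + ⇒ S * * * + ⇒ A * + * * * + ⇒ S S * * + * * * + ⇒ S * * * + * * * + ⇒ * * * * + * * * +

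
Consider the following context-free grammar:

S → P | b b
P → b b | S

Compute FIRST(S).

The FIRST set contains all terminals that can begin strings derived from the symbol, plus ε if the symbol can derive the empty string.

We compute FIRST(S) using the standard algorithm.
FIRST(P) = {b}
FIRST(S) = {b}
Therefore, FIRST(S) = {b}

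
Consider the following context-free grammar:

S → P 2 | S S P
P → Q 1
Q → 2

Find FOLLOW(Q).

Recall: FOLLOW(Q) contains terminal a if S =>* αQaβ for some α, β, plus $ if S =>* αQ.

We compute FOLLOW(Q) using the standard algorithm.
FOLLOW(S) starts with {$}.
FIRST(P) = {2}
FIRST(Q) = {2}
FIRST(S) = {2}
FOLLOW(P) = {$, 2}
FOLLOW(Q) = {1}
FOLLOW(S) = {$, 2}
Therefore, FOLLOW(Q) = {1}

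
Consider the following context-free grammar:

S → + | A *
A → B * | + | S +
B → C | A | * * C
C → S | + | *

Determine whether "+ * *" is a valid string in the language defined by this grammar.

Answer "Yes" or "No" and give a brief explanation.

Yes - a valid derivation exists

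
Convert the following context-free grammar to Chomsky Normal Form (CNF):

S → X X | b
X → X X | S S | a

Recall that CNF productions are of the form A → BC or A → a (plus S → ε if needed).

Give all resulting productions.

S → b; X → a; S → X X; X → X X; X → S S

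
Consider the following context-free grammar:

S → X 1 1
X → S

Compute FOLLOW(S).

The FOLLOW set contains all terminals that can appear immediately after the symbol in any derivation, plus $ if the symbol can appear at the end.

We compute FOLLOW(S) using the standard algorithm.
FOLLOW(S) starts with {$}.
FIRST(S) = {}
FIRST(X) = {}
FOLLOW(S) = {$, 1}
FOLLOW(X) = {1}
Therefore, FOLLOW(S) = {$, 1}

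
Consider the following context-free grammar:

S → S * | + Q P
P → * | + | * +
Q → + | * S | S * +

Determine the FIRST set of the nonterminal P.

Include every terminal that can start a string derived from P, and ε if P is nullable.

We compute FIRST(P) using the standard algorithm.
FIRST(P) = {*, +}
FIRST(Q) = {*, +}
FIRST(S) = {+}
Therefore, FIRST(P) = {*, +}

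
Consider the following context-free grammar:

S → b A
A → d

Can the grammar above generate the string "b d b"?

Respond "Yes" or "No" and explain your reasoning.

No - no valid derivation exists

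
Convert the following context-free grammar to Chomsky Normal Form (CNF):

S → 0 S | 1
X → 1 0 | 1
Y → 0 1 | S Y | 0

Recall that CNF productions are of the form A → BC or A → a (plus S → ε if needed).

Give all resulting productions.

T0 → 0; S → 1; T1 → 1; X → 1; Y → 0; S → T0 S; X → T1 T0; Y → T0 T1; Y → S Y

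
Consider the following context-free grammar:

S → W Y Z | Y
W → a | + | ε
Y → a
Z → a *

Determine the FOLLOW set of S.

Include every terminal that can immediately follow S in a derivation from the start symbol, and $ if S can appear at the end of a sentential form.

We compute FOLLOW(S) using the standard algorithm.
FOLLOW(S) starts with {$}.
FIRST(S) = {+, a}
FIRST(W) = {+, a, ε}
FIRST(Y) = {a}
FIRST(Z) = {a}
FOLLOW(S) = {$}
FOLLOW(W) = {a}
FOLLOW(Y) = {$, a}
FOLLOW(Z) = {$}
Therefore, FOLLOW(S) = {$}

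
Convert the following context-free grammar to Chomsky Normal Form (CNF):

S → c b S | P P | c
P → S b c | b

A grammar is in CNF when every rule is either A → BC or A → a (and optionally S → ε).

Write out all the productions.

TC → c; TB → b; S → c; P → b; S → TC X0; X0 → TB S; S → P P; P → S X1; X1 → TB TC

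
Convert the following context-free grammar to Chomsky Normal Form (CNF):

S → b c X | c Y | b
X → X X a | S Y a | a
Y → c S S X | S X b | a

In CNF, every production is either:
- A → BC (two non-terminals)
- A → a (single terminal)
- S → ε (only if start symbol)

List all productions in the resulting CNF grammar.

TB → b; TC → c; S → b; TA → a; X → a; Y → a; S → TB X0; X0 → TC X; S → TC Y; X → X X1; X1 → X TA; X → S X2; X2 → Y TA; Y → TC X3; X3 → S X4; X4 → S X; Y → S X5; X5 → X TB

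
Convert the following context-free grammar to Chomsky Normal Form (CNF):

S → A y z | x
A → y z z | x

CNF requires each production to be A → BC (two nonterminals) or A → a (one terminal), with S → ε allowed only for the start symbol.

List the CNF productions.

TY → y; TZ → z; S → x; A → x; S → A X0; X0 → TY TZ; A → TY X1; X1 → TZ TZ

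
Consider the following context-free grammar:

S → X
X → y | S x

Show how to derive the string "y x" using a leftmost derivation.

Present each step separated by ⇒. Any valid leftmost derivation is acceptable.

S ⇒ X ⇒ S x ⇒ X x ⇒ y x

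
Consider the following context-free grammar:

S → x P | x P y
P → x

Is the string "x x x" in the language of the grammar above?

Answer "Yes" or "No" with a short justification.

No - no valid derivation exists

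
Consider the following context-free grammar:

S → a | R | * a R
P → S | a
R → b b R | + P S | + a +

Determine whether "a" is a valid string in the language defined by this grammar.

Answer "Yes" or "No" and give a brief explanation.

Yes - a valid derivation exists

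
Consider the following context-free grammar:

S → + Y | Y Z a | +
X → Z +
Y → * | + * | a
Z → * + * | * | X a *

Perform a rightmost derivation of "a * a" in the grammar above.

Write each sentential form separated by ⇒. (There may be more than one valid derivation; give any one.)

S ⇒ Y Z a ⇒ Y * a ⇒ a * a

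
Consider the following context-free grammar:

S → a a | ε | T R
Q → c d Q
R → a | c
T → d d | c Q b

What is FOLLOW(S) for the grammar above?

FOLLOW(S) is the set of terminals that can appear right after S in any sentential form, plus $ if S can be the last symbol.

We compute FOLLOW(S) using the standard algorithm.
FOLLOW(S) starts with {$}.
FIRST(Q) = {c}
FIRST(R) = {a, c}
FIRST(S) = {a, c, d, ε}
FIRST(T) = {c, d}
FOLLOW(Q) = {b}
FOLLOW(R) = {$}
FOLLOW(S) = {$}
FOLLOW(T) = {a, c}
Therefore, FOLLOW(S) = {$}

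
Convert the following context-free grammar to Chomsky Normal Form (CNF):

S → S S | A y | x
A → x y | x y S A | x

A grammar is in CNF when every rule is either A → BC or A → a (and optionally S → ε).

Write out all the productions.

TY → y; S → x; TX → x; A → x; S → S S; S → A TY; A → TX TY; A → TX X0; X0 → TY X1; X1 → S A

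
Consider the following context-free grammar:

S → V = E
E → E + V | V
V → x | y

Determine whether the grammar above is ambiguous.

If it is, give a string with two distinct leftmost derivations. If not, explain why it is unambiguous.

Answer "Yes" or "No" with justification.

No - the grammar is unambiguous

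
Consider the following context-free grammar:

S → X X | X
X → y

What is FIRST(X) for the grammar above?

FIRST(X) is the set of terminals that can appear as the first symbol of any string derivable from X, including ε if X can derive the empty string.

We compute FIRST(X) using the standard algorithm.
FIRST(S) = {y}
FIRST(X) = {y}
Therefore, FIRST(X) = {y}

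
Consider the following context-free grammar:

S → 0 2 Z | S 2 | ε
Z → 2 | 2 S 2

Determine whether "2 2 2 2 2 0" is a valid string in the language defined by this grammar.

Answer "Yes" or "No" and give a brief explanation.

No - no valid derivation exists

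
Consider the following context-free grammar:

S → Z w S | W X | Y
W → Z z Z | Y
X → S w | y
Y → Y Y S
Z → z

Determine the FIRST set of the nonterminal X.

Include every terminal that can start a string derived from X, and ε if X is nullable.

We compute FIRST(X) using the standard algorithm.
FIRST(S) = {z}
FIRST(W) = {z}
FIRST(X) = {y, z}
FIRST(Y) = {}
FIRST(Z) = {z}
Therefore, FIRST(X) = {y, z}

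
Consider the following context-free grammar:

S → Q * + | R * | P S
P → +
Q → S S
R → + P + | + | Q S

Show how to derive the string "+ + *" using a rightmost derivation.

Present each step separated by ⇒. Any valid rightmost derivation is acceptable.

S ⇒ P S ⇒ P R * ⇒ P + * ⇒ + + *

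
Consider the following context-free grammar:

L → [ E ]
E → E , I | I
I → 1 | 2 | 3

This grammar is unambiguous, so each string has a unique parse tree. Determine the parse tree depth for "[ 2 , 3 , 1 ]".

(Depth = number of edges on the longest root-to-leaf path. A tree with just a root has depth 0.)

5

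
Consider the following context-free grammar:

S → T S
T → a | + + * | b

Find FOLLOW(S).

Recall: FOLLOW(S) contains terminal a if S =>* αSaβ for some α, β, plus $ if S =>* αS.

We compute FOLLOW(S) using the standard algorithm.
FOLLOW(S) starts with {$}.
FIRST(S) = {+, a, b}
FIRST(T) = {+, a, b}
FOLLOW(S) = {$}
FOLLOW(T) = {+, a, b}
Therefore, FOLLOW(S) = {$}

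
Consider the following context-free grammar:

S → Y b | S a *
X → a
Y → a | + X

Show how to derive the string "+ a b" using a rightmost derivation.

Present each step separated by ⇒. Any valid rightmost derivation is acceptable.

S ⇒ Y b ⇒ + X b ⇒ + a b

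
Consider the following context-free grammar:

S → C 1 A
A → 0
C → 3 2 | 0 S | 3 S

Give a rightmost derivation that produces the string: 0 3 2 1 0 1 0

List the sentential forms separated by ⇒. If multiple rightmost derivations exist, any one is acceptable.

S ⇒ C 1 A ⇒ C 1 0 ⇒ 0 S 1 0 ⇒ 0 C 1 A 1 0 ⇒ 0 C 1 0 1 0 ⇒ 0 3 2 1 0 1 0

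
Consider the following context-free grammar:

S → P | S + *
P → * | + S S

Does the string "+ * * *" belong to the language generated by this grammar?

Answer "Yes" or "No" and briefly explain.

No - no valid derivation exists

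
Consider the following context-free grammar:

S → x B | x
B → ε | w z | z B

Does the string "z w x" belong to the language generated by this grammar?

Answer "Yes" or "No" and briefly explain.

No - no valid derivation exists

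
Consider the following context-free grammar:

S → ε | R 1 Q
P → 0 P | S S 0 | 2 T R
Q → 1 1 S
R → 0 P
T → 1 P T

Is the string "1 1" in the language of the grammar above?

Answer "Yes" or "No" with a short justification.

No - no valid derivation exists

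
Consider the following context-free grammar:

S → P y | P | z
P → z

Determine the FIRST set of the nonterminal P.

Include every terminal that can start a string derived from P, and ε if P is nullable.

We compute FIRST(P) using the standard algorithm.
FIRST(P) = {z}
FIRST(S) = {z}
Therefore, FIRST(P) = {z}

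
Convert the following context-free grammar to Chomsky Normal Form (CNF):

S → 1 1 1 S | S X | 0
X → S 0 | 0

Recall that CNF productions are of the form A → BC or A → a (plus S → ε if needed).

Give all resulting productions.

T1 → 1; S → 0; T0 → 0; X → 0; S → T1 X0; X0 → T1 X1; X1 → T1 S; S → S X; X → S T0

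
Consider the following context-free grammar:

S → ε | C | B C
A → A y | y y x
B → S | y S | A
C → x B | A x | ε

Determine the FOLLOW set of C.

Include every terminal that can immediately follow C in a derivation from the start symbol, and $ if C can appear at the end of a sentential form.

We compute FOLLOW(C) using the standard algorithm.
FOLLOW(S) starts with {$}.
FIRST(A) = {y}
FIRST(B) = {x, y, ε}
FIRST(C) = {x, y, ε}
FIRST(S) = {x, y, ε}
FOLLOW(A) = {$, x, y}
FOLLOW(B) = {$, x, y}
FOLLOW(C) = {$, x, y}
FOLLOW(S) = {$, x, y}
Therefore, FOLLOW(C) = {$, x, y}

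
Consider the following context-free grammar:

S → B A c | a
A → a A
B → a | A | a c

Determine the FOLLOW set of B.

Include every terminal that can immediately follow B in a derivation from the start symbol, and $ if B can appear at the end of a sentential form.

We compute FOLLOW(B) using the standard algorithm.
FOLLOW(S) starts with {$}.
FIRST(A) = {a}
FIRST(B) = {a}
FIRST(S) = {a}
FOLLOW(A) = {a, c}
FOLLOW(B) = {a}
FOLLOW(S) = {$}
Therefore, FOLLOW(B) = {a}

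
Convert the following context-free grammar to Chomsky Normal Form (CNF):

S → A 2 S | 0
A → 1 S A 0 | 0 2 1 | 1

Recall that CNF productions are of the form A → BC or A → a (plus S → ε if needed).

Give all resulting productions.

T2 → 2; S → 0; T1 → 1; T0 → 0; A → 1; S → A X0; X0 → T2 S; A → T1 X1; X1 → S X2; X2 → A T0; A → T0 X3; X3 → T2 T1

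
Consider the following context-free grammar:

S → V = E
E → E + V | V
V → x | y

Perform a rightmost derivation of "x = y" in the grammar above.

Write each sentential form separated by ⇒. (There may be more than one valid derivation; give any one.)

S ⇒ V = E ⇒ V = V ⇒ V = y ⇒ x = y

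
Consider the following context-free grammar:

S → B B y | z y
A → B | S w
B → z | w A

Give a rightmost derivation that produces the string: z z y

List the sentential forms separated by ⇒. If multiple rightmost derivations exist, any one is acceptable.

S ⇒ B B y ⇒ B z y ⇒ z z y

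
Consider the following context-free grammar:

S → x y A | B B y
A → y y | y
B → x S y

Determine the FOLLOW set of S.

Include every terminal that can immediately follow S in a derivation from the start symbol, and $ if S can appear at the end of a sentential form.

We compute FOLLOW(S) using the standard algorithm.
FOLLOW(S) starts with {$}.
FIRST(A) = {y}
FIRST(B) = {x}
FIRST(S) = {x}
FOLLOW(A) = {$, y}
FOLLOW(B) = {x, y}
FOLLOW(S) = {$, y}
Therefore, FOLLOW(S) = {$, y}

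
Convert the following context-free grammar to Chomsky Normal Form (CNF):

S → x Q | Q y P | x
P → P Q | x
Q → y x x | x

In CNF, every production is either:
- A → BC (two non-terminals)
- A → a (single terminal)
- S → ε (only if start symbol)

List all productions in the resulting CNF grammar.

TX → x; TY → y; S → x; P → x; Q → x; S → TX Q; S → Q X0; X0 → TY P; P → P Q; Q → TY X1; X1 → TX TX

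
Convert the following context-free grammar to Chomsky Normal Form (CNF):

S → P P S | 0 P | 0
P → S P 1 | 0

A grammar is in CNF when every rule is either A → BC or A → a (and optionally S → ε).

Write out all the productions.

T0 → 0; S → 0; T1 → 1; P → 0; S → P X0; X0 → P S; S → T0 P; P → S X1; X1 → P T1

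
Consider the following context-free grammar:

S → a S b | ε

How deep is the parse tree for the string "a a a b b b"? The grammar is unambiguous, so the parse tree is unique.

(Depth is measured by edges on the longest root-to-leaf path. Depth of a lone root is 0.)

4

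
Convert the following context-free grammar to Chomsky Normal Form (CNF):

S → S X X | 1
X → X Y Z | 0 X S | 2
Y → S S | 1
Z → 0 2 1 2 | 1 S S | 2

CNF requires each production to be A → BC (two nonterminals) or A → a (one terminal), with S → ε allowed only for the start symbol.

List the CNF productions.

S → 1; T0 → 0; X → 2; Y → 1; T2 → 2; T1 → 1; Z → 2; S → S X0; X0 → X X; X → X X1; X1 → Y Z; X → T0 X2; X2 → X S; Y → S S; Z → T0 X3; X3 → T2 X4; X4 → T1 T2; Z → T1 X5; X5 → S S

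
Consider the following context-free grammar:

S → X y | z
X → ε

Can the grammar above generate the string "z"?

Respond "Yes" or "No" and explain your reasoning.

Yes - a valid derivation exists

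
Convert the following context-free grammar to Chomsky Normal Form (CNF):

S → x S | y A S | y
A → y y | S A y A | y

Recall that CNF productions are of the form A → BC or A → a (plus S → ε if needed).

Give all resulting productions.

TX → x; TY → y; S → y; A → y; S → TX S; S → TY X0; X0 → A S; A → TY TY; A → S X1; X1 → A X2; X2 → TY A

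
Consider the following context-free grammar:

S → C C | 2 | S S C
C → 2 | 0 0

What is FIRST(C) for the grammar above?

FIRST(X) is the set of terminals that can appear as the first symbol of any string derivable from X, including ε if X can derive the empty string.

We compute FIRST(C) using the standard algorithm.
FIRST(C) = {0, 2}
FIRST(S) = {0, 2}
Therefore, FIRST(C) = {0, 2}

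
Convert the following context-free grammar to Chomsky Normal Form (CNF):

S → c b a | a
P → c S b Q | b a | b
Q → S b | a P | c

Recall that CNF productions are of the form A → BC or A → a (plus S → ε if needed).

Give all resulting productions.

TC → c; TB → b; TA → a; S → a; P → b; Q → c; S → TC X0; X0 → TB TA; P → TC X1; X1 → S X2; X2 → TB Q; P → TB TA; Q → S TB; Q → TA P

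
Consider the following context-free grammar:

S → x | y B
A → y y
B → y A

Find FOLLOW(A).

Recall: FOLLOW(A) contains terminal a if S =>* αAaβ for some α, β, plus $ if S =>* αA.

We compute FOLLOW(A) using the standard algorithm.
FOLLOW(S) starts with {$}.
FIRST(A) = {y}
FIRST(B) = {y}
FIRST(S) = {x, y}
FOLLOW(A) = {$}
FOLLOW(B) = {$}
FOLLOW(S) = {$}
Therefore, FOLLOW(A) = {$}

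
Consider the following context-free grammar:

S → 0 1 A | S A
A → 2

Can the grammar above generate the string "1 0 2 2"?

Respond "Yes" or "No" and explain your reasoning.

No - no valid derivation exists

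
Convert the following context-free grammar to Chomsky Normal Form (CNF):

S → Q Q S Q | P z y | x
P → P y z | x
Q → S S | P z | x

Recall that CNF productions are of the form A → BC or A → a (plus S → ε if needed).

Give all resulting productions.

TZ → z; TY → y; S → x; P → x; Q → x; S → Q X0; X0 → Q X1; X1 → S Q; S → P X2; X2 → TZ TY; P → P X3; X3 → TY TZ; Q → S S; Q → P TZ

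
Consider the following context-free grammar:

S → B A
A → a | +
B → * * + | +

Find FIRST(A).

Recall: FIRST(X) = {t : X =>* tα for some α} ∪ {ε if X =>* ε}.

We compute FIRST(A) using the standard algorithm.
FIRST(A) = {+, a}
FIRST(B) = {*, +}
FIRST(S) = {*, +}
Therefore, FIRST(A) = {+, a}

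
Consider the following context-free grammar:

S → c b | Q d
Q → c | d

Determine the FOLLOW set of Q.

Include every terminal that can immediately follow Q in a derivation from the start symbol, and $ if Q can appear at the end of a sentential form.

We compute FOLLOW(Q) using the standard algorithm.
FOLLOW(S) starts with {$}.
FIRST(Q) = {c, d}
FIRST(S) = {c, d}
FOLLOW(Q) = {d}
FOLLOW(S) = {$}
Therefore, FOLLOW(Q) = {d}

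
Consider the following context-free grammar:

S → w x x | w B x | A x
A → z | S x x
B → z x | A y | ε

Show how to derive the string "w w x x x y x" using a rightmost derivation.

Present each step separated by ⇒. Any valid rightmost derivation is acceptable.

S ⇒ w B x ⇒ w A y x ⇒ w S x x y x ⇒ w w B x x x y x ⇒ w w x x x y x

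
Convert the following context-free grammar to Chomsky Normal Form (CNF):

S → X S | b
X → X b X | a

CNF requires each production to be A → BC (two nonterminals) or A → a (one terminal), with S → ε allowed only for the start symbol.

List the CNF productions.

S → b; TB → b; X → a; S → X S; X → X X0; X0 → TB X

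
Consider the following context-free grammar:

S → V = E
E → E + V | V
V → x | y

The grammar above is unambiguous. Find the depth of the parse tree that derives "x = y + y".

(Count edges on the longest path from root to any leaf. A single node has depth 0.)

4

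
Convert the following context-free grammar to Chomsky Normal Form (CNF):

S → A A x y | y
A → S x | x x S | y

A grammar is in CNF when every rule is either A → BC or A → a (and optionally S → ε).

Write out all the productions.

TX → x; TY → y; S → y; A → y; S → A X0; X0 → A X1; X1 → TX TY; A → S TX; A → TX X2; X2 → TX S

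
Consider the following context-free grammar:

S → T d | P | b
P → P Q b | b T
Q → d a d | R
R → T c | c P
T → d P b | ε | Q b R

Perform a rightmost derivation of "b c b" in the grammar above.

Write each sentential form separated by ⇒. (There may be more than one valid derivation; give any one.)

S ⇒ P ⇒ P Q b ⇒ P R b ⇒ P T c b ⇒ P c b ⇒ b T c b ⇒ b c b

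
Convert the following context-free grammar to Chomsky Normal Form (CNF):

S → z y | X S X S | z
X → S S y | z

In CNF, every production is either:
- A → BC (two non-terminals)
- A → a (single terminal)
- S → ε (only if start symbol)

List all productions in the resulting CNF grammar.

TZ → z; TY → y; S → z; X → z; S → TZ TY; S → X X0; X0 → S X1; X1 → X S; X → S X2; X2 → S TY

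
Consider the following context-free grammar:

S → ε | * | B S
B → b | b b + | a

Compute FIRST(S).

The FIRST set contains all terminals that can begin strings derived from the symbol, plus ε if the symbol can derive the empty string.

We compute FIRST(S) using the standard algorithm.
FIRST(B) = {a, b}
FIRST(S) = {*, a, b, ε}
Therefore, FIRST(S) = {*, a, b, ε}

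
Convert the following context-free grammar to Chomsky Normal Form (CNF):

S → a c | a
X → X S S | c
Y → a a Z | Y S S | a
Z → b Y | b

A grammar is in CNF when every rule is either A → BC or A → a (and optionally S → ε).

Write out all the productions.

TA → a; TC → c; S → a; X → c; Y → a; TB → b; Z → b; S → TA TC; X → X X0; X0 → S S; Y → TA X1; X1 → TA Z; Y → Y X2; X2 → S S; Z → TB Y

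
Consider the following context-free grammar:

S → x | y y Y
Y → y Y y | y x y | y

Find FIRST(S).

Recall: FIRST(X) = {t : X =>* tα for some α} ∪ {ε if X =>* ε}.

We compute FIRST(S) using the standard algorithm.
FIRST(S) = {x, y}
FIRST(Y) = {y}
Therefore, FIRST(S) = {x, y}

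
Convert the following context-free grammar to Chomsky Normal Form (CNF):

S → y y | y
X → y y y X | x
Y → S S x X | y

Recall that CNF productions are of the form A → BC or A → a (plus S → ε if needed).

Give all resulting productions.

TY → y; S → y; X → x; TX → x; Y → y; S → TY TY; X → TY X0; X0 → TY X1; X1 → TY X; Y → S X2; X2 → S X3; X3 → TX X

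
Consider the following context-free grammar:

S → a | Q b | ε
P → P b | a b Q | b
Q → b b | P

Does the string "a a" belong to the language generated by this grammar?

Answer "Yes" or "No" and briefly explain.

No - no valid derivation exists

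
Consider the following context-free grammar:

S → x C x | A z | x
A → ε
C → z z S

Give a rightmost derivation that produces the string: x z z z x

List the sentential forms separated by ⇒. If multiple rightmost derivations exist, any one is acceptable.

S ⇒ x C x ⇒ x z z S x ⇒ x z z A z x ⇒ x z z z x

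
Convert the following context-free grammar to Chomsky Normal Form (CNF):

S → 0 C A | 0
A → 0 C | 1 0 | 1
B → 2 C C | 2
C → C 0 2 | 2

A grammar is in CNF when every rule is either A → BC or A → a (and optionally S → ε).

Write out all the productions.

T0 → 0; S → 0; T1 → 1; A → 1; T2 → 2; B → 2; C → 2; S → T0 X0; X0 → C A; A → T0 C; A → T1 T0; B → T2 X1; X1 → C C; C → C X2; X2 → T0 T2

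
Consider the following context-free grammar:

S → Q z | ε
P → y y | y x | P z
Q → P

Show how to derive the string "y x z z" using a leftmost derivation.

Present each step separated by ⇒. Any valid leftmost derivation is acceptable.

S ⇒ Q z ⇒ P z ⇒ P z z ⇒ y x z z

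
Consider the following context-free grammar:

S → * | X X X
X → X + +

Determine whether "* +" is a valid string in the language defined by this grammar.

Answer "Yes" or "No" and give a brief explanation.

No - no valid derivation exists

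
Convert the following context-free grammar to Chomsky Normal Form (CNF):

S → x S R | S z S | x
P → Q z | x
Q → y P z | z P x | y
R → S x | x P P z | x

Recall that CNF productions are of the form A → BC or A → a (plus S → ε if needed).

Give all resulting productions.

TX → x; TZ → z; S → x; P → x; TY → y; Q → y; R → x; S → TX X0; X0 → S R; S → S X1; X1 → TZ S; P → Q TZ; Q → TY X2; X2 → P TZ; Q → TZ X3; X3 → P TX; R → S TX; R → TX X4; X4 → P X5; X5 → P TZ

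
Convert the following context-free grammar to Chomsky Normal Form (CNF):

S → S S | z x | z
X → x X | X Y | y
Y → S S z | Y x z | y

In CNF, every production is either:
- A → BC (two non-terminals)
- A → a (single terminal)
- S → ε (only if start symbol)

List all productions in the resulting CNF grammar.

TZ → z; TX → x; S → z; X → y; Y → y; S → S S; S → TZ TX; X → TX X; X → X Y; Y → S X0; X0 → S TZ; Y → Y X1; X1 → TX TZ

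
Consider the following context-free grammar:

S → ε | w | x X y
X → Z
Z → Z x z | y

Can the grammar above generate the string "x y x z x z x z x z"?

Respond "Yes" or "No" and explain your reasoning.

No - no valid derivation exists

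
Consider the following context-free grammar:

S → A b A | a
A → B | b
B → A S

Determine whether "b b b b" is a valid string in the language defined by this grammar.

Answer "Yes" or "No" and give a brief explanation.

No - no valid derivation exists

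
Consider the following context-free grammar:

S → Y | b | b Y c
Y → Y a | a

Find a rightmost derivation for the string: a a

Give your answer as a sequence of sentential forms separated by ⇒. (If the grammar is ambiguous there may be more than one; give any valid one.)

S ⇒ Y ⇒ Y a ⇒ a a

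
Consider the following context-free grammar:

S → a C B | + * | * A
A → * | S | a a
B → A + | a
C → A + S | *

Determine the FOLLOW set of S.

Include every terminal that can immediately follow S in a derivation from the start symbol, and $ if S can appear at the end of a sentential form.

We compute FOLLOW(S) using the standard algorithm.
FOLLOW(S) starts with {$}.
FIRST(A) = {*, +, a}
FIRST(B) = {*, +, a}
FIRST(C) = {*, +, a}
FIRST(S) = {*, +, a}
FOLLOW(A) = {$, *, +, a}
FOLLOW(B) = {$, *, +, a}
FOLLOW(C) = {*, +, a}
FOLLOW(S) = {$, *, +, a}
Therefore, FOLLOW(S) = {$, *, +, a}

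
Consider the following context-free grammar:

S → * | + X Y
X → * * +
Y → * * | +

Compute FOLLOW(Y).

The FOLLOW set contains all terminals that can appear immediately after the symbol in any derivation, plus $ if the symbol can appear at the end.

We compute FOLLOW(Y) using the standard algorithm.
FOLLOW(S) starts with {$}.
FIRST(S) = {*, +}
FIRST(X) = {*}
FIRST(Y) = {*, +}
FOLLOW(S) = {$}
FOLLOW(X) = {*, +}
FOLLOW(Y) = {$}
Therefore, FOLLOW(Y) = {$}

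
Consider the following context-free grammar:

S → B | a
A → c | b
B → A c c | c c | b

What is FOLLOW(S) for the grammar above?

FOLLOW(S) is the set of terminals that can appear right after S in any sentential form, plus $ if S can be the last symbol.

We compute FOLLOW(S) using the standard algorithm.
FOLLOW(S) starts with {$}.
FIRST(A) = {b, c}
FIRST(B) = {b, c}
FIRST(S) = {a, b, c}
FOLLOW(A) = {c}
FOLLOW(B) = {$}
FOLLOW(S) = {$}
Therefore, FOLLOW(S) = {$}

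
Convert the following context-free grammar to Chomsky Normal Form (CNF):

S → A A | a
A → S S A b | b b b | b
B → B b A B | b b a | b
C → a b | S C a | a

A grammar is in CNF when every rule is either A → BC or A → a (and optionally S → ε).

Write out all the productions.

S → a; TB → b; A → b; TA → a; B → b; C → a; S → A A; A → S X0; X0 → S X1; X1 → A TB; A → TB X2; X2 → TB TB; B → B X3; X3 → TB X4; X4 → A B; B → TB X5; X5 → TB TA; C → TA TB; C → S X6; X6 → C TA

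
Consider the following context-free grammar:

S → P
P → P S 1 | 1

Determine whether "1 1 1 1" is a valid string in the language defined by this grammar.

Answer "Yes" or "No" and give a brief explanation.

No - no valid derivation exists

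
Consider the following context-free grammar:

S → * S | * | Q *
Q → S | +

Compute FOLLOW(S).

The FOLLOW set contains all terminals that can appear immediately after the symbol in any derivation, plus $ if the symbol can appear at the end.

We compute FOLLOW(S) using the standard algorithm.
FOLLOW(S) starts with {$}.
FIRST(Q) = {*, +}
FIRST(S) = {*, +}
FOLLOW(Q) = {*}
FOLLOW(S) = {$, *}
Therefore, FOLLOW(S) = {$, *}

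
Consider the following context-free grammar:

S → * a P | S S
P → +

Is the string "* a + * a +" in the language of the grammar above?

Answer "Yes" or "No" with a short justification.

Yes - a valid derivation exists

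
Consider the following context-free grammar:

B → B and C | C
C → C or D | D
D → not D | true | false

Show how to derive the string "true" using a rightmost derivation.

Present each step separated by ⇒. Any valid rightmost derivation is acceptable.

B ⇒ C ⇒ D ⇒ true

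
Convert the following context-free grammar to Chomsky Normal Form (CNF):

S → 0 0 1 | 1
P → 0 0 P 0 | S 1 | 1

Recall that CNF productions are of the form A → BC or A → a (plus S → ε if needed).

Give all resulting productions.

T0 → 0; T1 → 1; S → 1; P → 1; S → T0 X0; X0 → T0 T1; P → T0 X1; X1 → T0 X2; X2 → P T0; P → S T1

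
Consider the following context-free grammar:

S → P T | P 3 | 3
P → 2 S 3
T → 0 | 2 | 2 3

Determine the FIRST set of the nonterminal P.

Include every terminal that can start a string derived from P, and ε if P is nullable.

We compute FIRST(P) using the standard algorithm.
FIRST(P) = {2}
FIRST(S) = {2, 3}
FIRST(T) = {0, 2}
Therefore, FIRST(P) = {2}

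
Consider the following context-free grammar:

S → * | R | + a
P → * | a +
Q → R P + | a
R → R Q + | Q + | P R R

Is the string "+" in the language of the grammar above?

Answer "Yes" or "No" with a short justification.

No - no valid derivation exists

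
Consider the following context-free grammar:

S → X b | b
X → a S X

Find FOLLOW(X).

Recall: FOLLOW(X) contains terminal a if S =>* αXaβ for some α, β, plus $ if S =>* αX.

We compute FOLLOW(X) using the standard algorithm.
FOLLOW(S) starts with {$}.
FIRST(S) = {a, b}
FIRST(X) = {a}
FOLLOW(S) = {$, a}
FOLLOW(X) = {b}
Therefore, FOLLOW(X) = {b}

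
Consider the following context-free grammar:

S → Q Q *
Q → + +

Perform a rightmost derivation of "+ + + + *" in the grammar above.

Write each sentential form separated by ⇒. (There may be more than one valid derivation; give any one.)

S ⇒ Q Q * ⇒ Q + + * ⇒ + + + + *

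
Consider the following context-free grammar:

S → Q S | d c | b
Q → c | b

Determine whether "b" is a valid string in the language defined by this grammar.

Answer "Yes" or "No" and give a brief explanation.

Yes - a valid derivation exists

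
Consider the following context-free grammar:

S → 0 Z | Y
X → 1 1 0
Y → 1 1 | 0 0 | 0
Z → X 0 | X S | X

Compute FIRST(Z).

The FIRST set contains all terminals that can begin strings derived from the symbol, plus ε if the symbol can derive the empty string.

We compute FIRST(Z) using the standard algorithm.
FIRST(S) = {0, 1}
FIRST(X) = {1}
FIRST(Y) = {0, 1}
FIRST(Z) = {1}
Therefore, FIRST(Z) = {1}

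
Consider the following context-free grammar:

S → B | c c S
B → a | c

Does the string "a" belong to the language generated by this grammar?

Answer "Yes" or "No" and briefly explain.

Yes - a valid derivation exists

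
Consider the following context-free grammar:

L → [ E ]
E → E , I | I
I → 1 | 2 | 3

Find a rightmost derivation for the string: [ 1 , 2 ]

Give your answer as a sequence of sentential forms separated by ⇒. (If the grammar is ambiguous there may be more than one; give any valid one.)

L ⇒ [ E ] ⇒ [ E , I ] ⇒ [ E , 2 ] ⇒ [ I , 2 ] ⇒ [ 1 , 2 ]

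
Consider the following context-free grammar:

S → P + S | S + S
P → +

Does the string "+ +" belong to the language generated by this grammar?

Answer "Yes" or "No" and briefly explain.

No - no valid derivation exists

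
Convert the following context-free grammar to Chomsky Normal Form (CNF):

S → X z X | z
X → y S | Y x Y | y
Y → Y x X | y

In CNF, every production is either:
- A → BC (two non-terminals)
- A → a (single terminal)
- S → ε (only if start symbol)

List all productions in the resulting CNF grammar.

TZ → z; S → z; TY → y; TX → x; X → y; Y → y; S → X X0; X0 → TZ X; X → TY S; X → Y X1; X1 → TX Y; Y → Y X2; X2 → TX X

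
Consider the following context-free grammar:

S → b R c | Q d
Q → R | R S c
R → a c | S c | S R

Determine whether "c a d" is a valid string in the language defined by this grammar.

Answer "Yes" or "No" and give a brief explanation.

No - no valid derivation exists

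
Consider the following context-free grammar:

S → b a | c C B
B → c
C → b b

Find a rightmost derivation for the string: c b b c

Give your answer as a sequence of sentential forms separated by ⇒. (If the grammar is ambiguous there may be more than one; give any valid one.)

S ⇒ c C B ⇒ c C c ⇒ c b b c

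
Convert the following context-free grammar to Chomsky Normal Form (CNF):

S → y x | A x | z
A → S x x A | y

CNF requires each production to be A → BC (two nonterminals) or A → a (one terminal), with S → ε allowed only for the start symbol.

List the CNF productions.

TY → y; TX → x; S → z; A → y; S → TY TX; S → A TX; A → S X0; X0 → TX X1; X1 → TX A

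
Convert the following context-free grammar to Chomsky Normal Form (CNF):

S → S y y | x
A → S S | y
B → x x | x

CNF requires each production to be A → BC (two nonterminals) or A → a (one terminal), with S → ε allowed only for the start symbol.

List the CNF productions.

TY → y; S → x; A → y; TX → x; B → x; S → S X0; X0 → TY TY; A → S S; B → TX TX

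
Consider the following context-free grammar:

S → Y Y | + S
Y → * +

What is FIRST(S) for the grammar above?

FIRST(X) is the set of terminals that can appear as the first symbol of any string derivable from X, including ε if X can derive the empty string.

We compute FIRST(S) using the standard algorithm.
FIRST(S) = {*, +}
FIRST(Y) = {*}
Therefore, FIRST(S) = {*, +}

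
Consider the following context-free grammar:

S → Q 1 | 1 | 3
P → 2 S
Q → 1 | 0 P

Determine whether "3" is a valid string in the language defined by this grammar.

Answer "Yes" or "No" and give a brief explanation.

Yes - a valid derivation exists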